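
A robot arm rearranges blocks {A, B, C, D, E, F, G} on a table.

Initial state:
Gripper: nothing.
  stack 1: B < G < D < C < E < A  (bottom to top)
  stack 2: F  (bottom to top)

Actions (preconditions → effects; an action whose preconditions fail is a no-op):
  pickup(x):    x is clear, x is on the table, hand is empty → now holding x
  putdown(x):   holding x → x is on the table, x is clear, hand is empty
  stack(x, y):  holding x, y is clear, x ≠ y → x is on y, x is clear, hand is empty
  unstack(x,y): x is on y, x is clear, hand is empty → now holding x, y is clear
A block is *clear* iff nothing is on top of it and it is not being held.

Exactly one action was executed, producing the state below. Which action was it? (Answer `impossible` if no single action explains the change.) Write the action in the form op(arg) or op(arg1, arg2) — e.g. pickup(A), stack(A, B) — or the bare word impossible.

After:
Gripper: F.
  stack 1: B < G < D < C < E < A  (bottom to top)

pickup(F)

target: towers=[B/G/D/C/E/A] holding=F
         pickup(F) → towers=[B/G/D/C/E/A] holding=F  ← match
     unstack(A, E) → towers=[B/G/D/C/E; F] holding=A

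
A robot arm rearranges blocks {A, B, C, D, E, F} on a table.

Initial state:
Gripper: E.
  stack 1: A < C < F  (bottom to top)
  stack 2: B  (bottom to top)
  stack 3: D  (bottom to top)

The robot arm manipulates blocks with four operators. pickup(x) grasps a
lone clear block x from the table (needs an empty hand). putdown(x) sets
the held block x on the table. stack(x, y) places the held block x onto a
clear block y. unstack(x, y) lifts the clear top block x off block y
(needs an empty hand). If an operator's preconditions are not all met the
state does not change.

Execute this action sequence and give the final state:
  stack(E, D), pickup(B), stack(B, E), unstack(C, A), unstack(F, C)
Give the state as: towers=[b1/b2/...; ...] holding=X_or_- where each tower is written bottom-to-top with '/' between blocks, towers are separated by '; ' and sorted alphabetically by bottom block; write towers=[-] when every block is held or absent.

step 1 (stack(E, D)): towers=[A/C/F; B; D/E] holding=-
step 2 (pickup(B)): towers=[A/C/F; D/E] holding=B
step 3 (stack(B, E)): towers=[A/C/F; D/E/B] holding=-
step 4 (unstack(C, A)) [no-op]: towers=[A/C/F; D/E/B] holding=-
step 5 (unstack(F, C)): towers=[A/C; D/E/B] holding=F

towers=[A/C; D/E/B] holding=F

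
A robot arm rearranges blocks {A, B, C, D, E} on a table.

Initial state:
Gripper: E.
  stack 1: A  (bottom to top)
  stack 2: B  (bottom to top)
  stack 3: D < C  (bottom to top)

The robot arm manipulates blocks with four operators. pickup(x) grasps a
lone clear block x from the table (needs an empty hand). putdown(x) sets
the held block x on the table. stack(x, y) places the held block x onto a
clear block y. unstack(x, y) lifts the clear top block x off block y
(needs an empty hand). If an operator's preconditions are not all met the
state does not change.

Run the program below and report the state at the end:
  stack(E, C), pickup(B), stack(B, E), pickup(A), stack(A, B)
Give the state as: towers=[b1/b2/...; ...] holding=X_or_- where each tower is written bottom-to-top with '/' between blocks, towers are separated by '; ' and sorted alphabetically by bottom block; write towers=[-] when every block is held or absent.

step 1 (stack(E, C)): towers=[A; B; D/C/E] holding=-
step 2 (pickup(B)): towers=[A; D/C/E] holding=B
step 3 (stack(B, E)): towers=[A; D/C/E/B] holding=-
step 4 (pickup(A)): towers=[D/C/E/B] holding=A
step 5 (stack(A, B)): towers=[D/C/E/B/A] holding=-

towers=[D/C/E/B/A] holding=-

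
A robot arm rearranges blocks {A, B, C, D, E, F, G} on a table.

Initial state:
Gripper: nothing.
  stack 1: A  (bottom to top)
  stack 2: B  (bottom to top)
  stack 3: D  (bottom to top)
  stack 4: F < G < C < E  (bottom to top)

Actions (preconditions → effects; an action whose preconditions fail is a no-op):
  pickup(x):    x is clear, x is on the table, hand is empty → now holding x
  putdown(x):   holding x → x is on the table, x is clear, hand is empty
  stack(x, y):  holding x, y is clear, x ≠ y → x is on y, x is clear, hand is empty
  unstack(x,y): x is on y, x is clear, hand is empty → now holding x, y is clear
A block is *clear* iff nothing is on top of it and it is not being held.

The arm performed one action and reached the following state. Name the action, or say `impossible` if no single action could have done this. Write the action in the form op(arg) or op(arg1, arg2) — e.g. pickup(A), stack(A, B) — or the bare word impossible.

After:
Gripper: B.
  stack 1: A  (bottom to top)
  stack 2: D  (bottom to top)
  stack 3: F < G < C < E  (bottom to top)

pickup(B)

target: towers=[A; D; F/G/C/E] holding=B
         pickup(B) → towers=[A; D; F/G/C/E] holding=B  ← match
         pickup(D) → towers=[A; B; F/G/C/E] holding=D
         pickup(A) → towers=[B; D; F/G/C/E] holding=A
     unstack(E, C) → towers=[A; B; D; F/G/C] holding=E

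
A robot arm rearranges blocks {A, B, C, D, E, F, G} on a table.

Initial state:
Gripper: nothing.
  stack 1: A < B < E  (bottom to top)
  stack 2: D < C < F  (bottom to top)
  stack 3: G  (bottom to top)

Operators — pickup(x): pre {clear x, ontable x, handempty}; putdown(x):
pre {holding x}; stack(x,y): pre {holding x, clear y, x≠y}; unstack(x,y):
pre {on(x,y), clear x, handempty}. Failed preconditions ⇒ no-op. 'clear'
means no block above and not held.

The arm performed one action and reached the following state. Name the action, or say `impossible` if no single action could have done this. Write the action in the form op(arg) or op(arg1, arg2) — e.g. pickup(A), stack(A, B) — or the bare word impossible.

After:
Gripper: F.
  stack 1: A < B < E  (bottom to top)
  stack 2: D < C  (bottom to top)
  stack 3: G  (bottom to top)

target: towers=[A/B/E; D/C; G] holding=F
     unstack(F, C) → towers=[A/B/E; D/C; G] holding=F  ← match
         pickup(G) → towers=[A/B/E; D/C/F] holding=G
     unstack(E, B) → towers=[A/B; D/C/F; G] holding=E

unstack(F, C)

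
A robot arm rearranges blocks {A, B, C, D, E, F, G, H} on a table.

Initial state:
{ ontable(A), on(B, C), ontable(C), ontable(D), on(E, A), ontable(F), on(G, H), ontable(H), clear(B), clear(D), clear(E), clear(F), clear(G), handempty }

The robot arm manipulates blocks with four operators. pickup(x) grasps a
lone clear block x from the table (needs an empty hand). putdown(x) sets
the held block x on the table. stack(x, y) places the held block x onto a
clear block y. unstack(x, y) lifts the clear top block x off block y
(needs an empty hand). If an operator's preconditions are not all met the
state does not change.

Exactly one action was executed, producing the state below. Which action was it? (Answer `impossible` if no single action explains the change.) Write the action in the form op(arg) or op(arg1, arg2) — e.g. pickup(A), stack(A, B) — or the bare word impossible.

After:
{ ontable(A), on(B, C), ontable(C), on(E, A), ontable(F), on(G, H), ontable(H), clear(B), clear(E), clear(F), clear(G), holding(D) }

target: towers=[A/E; C/B; F; H/G] holding=D
     unstack(G, H) → towers=[A/E; C/B; D; F; H] holding=G
     unstack(E, A) → towers=[A; C/B; D; F; H/G] holding=E
     unstack(B, C) → towers=[A/E; C; D; F; H/G] holding=B
         pickup(F) → towers=[A/E; C/B; D; H/G] holding=F
         pickup(D) → towers=[A/E; C/B; F; H/G] holding=D  ← match

pickup(D)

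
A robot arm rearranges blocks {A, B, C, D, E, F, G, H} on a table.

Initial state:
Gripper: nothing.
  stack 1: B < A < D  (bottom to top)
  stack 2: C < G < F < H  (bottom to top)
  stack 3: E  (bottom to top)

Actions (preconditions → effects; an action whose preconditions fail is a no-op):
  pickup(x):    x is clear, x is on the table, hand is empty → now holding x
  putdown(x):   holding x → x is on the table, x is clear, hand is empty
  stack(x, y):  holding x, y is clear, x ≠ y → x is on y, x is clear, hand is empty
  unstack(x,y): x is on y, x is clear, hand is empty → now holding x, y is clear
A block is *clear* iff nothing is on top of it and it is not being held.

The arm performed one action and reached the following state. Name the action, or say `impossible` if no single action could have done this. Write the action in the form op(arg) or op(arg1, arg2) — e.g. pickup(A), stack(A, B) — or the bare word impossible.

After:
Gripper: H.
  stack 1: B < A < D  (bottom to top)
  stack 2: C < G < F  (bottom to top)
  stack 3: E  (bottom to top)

unstack(H, F)

target: towers=[B/A/D; C/G/F; E] holding=H
         pickup(E) → towers=[B/A/D; C/G/F/H] holding=E
     unstack(H, F) → towers=[B/A/D; C/G/F; E] holding=H  ← match
     unstack(D, A) → towers=[B/A; C/G/F/H; E] holding=D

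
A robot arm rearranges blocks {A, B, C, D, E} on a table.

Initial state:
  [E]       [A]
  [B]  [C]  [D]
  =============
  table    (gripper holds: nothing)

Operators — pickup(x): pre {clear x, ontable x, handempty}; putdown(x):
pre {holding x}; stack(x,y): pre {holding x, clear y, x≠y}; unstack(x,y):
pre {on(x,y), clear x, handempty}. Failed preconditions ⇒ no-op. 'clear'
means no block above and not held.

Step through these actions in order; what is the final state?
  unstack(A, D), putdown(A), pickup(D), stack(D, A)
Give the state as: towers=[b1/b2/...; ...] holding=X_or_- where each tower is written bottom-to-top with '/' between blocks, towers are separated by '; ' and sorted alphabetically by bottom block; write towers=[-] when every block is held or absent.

towers=[A/D; B/E; C] holding=-

step 1 (unstack(A, D)): towers=[B/E; C; D] holding=A
step 2 (putdown(A)): towers=[A; B/E; C; D] holding=-
step 3 (pickup(D)): towers=[A; B/E; C] holding=D
step 4 (stack(D, A)): towers=[A/D; B/E; C] holding=-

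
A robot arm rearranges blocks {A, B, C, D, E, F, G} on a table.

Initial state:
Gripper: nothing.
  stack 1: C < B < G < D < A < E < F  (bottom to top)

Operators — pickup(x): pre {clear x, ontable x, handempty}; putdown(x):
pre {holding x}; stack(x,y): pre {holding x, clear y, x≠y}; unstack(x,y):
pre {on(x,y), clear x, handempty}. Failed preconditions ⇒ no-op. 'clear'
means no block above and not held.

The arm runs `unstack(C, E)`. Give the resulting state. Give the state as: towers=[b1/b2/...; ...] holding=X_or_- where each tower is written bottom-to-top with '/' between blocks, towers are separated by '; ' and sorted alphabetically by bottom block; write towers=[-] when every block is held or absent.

towers=[C/B/G/D/A/E/F] holding=-

before: towers=[C/B/G/D/A/E/F] holding=-
pre[unstack(C, E)]: on(C,E) fail, clear(C) fail, handempty ok
on(C,E), clear(C) unmet → unstack(C, E) is a no-op
after:  towers=[C/B/G/D/A/E/F] holding=-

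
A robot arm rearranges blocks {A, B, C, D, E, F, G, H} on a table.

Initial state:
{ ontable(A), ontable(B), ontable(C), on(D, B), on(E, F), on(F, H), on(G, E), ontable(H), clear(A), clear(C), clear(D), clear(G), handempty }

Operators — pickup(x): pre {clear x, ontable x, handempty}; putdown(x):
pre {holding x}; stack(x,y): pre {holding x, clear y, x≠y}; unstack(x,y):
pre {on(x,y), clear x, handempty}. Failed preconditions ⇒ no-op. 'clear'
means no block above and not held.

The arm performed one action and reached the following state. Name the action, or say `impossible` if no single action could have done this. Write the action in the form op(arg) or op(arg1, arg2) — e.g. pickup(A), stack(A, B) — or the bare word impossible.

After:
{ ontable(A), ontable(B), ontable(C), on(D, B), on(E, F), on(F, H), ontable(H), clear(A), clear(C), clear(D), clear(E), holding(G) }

unstack(G, E)

target: towers=[A; B/D; C; H/F/E] holding=G
     unstack(G, E) → towers=[A; B/D; C; H/F/E] holding=G  ← match
         pickup(A) → towers=[B/D; C; H/F/E/G] holding=A
     unstack(D, B) → towers=[A; B; C; H/F/E/G] holding=D
         pickup(C) → towers=[A; B/D; H/F/E/G] holding=C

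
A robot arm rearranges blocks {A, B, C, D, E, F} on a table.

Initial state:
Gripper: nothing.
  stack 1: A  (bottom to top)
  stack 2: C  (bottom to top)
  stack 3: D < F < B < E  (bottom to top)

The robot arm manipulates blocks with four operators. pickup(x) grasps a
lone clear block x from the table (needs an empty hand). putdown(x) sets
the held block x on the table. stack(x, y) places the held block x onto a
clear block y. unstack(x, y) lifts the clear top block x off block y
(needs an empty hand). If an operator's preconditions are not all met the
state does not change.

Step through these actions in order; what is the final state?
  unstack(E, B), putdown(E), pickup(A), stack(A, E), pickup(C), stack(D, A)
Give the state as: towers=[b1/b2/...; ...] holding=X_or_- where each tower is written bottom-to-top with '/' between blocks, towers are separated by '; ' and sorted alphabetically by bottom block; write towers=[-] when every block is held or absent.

towers=[D/F/B; E/A] holding=C

step 1 (unstack(E, B)): towers=[A; C; D/F/B] holding=E
step 2 (putdown(E)): towers=[A; C; D/F/B; E] holding=-
step 3 (pickup(A)): towers=[C; D/F/B; E] holding=A
step 4 (stack(A, E)): towers=[C; D/F/B; E/A] holding=-
step 5 (pickup(C)): towers=[D/F/B; E/A] holding=C
step 6 (stack(D, A)) [no-op]: towers=[D/F/B; E/A] holding=C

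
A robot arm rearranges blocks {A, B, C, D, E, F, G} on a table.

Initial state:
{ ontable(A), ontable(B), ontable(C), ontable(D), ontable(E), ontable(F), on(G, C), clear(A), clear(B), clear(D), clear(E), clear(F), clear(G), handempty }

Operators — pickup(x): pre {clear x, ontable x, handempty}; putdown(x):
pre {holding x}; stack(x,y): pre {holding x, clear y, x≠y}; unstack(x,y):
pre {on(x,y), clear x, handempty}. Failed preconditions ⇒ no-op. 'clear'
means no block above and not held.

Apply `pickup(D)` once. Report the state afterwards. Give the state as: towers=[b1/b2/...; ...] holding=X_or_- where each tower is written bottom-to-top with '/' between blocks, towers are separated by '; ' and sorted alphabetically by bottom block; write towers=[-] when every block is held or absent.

before: towers=[A; B; C/G; D; E; F] holding=-
pre[pickup(D)]: clear(D) ok, ontable(D) ok, handempty ok
all met → apply pickup(D)
after:  towers=[A; B; C/G; E; F] holding=D

towers=[A; B; C/G; E; F] holding=D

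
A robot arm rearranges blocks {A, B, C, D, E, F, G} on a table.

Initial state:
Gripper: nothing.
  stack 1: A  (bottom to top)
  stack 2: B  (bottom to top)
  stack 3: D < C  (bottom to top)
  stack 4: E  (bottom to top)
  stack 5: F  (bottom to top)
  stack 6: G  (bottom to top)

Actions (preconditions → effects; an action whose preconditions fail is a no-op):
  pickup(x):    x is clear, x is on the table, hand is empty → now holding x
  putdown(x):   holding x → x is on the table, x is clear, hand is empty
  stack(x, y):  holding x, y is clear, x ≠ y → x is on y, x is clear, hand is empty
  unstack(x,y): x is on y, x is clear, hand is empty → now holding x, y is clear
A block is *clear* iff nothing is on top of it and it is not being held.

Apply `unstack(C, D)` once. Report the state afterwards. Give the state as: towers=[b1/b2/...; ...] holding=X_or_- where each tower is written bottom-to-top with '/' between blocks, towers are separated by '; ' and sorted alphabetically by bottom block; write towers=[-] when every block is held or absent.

towers=[A; B; D; E; F; G] holding=C

before: towers=[A; B; D/C; E; F; G] holding=-
pre[unstack(C, D)]: on(C,D) ✓, clear(C) ✓, handempty ✓
all met → apply unstack(C, D)
after:  towers=[A; B; D; E; F; G] holding=C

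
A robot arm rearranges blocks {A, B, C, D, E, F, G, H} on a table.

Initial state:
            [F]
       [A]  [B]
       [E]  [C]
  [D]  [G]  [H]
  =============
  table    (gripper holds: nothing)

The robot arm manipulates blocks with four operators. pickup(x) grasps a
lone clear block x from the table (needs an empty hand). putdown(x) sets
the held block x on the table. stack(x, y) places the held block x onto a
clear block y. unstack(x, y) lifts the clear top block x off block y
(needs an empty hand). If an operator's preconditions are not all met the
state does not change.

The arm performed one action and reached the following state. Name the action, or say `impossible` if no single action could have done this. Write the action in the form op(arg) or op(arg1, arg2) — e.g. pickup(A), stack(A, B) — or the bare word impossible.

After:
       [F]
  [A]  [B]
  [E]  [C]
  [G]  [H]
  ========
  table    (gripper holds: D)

pickup(D)

target: towers=[G/E/A; H/C/B/F] holding=D
     unstack(A, E) → towers=[D; G/E; H/C/B/F] holding=A
     unstack(F, B) → towers=[D; G/E/A; H/C/B] holding=F
         pickup(D) → towers=[G/E/A; H/C/B/F] holding=D  ← match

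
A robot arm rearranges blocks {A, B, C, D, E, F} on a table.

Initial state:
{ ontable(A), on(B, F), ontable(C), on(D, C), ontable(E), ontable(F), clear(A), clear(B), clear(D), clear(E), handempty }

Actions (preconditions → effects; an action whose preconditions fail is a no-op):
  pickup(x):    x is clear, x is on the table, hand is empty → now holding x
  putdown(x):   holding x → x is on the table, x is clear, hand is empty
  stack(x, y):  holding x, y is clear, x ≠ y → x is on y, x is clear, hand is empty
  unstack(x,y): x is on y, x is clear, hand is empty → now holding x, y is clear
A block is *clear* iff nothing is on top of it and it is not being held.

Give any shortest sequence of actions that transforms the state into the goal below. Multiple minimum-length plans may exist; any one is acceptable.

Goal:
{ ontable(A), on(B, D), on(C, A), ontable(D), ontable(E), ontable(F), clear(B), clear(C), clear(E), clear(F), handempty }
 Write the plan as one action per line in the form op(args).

step 1 (unstack(D, C)): towers=[A; C; E; F/B] holding=D
step 2 (putdown(D)): towers=[A; C; D; E; F/B] holding=-
step 3 (unstack(B, F)): towers=[A; C; D; E; F] holding=B
step 4 (stack(B, D)): towers=[A; C; D/B; E; F] holding=-
step 5 (pickup(C)): towers=[A; D/B; E; F] holding=C
step 6 (stack(C, A)): towers=[A/C; D/B; E; F] holding=-
goal check: towers=[A/C; D/B; E; F] holding=- — reached (length 6, optimal by BFS)

unstack(D, C)
putdown(D)
unstack(B, F)
stack(B, D)
pickup(C)
stack(C, A)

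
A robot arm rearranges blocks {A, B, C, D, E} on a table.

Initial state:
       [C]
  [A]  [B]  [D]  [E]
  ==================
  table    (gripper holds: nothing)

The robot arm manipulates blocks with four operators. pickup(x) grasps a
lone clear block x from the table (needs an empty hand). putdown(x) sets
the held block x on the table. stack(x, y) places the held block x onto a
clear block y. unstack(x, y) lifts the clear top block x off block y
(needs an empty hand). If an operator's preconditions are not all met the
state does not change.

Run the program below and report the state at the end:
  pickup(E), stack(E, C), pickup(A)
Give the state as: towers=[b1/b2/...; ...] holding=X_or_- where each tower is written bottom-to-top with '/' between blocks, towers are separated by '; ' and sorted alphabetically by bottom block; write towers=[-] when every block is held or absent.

step 1 (pickup(E)): towers=[A; B/C; D] holding=E
step 2 (stack(E, C)): towers=[A; B/C/E; D] holding=-
step 3 (pickup(A)): towers=[B/C/E; D] holding=A

towers=[B/C/E; D] holding=A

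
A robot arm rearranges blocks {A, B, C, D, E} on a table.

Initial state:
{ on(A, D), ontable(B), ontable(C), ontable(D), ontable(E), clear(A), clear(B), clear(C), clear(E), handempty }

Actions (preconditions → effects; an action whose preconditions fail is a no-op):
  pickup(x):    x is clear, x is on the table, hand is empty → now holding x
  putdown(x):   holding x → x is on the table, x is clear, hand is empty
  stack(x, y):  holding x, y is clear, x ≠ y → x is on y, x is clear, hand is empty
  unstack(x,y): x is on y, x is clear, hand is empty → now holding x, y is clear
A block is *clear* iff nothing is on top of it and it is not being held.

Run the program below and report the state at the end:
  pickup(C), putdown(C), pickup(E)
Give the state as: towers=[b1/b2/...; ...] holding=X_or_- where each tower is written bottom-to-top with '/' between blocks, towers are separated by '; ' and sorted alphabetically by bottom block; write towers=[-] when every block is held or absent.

step 1 (pickup(C)): towers=[B; D/A; E] holding=C
step 2 (putdown(C)): towers=[B; C; D/A; E] holding=-
step 3 (pickup(E)): towers=[B; C; D/A] holding=E

towers=[B; C; D/A] holding=E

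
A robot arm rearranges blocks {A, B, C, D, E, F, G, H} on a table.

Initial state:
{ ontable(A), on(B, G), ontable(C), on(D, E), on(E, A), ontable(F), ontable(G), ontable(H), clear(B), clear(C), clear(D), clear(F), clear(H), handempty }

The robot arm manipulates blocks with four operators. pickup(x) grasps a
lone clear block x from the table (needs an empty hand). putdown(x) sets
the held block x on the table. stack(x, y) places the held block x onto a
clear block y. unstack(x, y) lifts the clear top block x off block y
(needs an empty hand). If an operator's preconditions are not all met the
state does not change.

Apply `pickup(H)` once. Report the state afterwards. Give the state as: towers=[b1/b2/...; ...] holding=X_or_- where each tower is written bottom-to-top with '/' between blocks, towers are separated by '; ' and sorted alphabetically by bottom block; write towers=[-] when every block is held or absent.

towers=[A/E/D; C; F; G/B] holding=H

before: towers=[A/E/D; C; F; G/B; H] holding=-
pre[pickup(H)]: clear(H) ✓, ontable(H) ✓, handempty ✓
all met → apply pickup(H)
after:  towers=[A/E/D; C; F; G/B] holding=H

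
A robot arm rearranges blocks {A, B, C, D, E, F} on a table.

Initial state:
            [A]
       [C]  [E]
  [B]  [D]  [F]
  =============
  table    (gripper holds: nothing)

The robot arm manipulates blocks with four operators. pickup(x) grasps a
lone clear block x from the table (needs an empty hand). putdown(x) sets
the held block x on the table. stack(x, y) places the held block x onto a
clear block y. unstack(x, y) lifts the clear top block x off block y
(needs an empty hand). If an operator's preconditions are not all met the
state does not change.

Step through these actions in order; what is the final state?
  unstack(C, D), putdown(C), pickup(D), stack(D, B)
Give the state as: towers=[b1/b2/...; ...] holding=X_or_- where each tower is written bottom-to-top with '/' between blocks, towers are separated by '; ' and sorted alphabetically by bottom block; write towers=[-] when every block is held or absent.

step 1 (unstack(C, D)): towers=[B; D; F/E/A] holding=C
step 2 (putdown(C)): towers=[B; C; D; F/E/A] holding=-
step 3 (pickup(D)): towers=[B; C; F/E/A] holding=D
step 4 (stack(D, B)): towers=[B/D; C; F/E/A] holding=-

towers=[B/D; C; F/E/A] holding=-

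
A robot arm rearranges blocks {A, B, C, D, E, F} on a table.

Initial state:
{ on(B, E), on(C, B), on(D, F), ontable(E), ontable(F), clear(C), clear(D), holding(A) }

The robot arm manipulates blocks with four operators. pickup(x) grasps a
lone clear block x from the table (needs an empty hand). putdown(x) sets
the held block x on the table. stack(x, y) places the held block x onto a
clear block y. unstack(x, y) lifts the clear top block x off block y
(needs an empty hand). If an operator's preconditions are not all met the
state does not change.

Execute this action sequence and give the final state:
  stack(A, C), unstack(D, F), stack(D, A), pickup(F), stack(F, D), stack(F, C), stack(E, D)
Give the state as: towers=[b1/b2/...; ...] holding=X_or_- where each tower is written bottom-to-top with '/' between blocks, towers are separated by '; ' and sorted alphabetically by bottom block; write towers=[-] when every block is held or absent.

towers=[E/B/C/A/D/F] holding=-

step 1 (stack(A, C)): towers=[E/B/C/A; F/D] holding=-
step 2 (unstack(D, F)): towers=[E/B/C/A; F] holding=D
step 3 (stack(D, A)): towers=[E/B/C/A/D; F] holding=-
step 4 (pickup(F)): towers=[E/B/C/A/D] holding=F
step 5 (stack(F, D)): towers=[E/B/C/A/D/F] holding=-
step 6 (stack(F, C)) [no-op]: towers=[E/B/C/A/D/F] holding=-
step 7 (stack(E, D)) [no-op]: towers=[E/B/C/A/D/F] holding=-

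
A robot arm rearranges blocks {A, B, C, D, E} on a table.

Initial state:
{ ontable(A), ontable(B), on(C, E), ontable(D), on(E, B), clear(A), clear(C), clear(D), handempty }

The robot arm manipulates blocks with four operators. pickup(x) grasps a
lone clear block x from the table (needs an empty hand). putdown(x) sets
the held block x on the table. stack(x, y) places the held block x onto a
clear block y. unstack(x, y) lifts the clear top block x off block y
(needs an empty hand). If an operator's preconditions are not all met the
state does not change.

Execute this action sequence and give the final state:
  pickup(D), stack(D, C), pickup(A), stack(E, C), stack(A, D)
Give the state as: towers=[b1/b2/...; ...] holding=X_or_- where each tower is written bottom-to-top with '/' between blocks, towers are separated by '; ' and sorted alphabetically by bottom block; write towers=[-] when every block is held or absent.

towers=[B/E/C/D/A] holding=-

step 1 (pickup(D)): towers=[A; B/E/C] holding=D
step 2 (stack(D, C)): towers=[A; B/E/C/D] holding=-
step 3 (pickup(A)): towers=[B/E/C/D] holding=A
step 4 (stack(E, C)) [no-op]: towers=[B/E/C/D] holding=A
step 5 (stack(A, D)): towers=[B/E/C/D/A] holding=-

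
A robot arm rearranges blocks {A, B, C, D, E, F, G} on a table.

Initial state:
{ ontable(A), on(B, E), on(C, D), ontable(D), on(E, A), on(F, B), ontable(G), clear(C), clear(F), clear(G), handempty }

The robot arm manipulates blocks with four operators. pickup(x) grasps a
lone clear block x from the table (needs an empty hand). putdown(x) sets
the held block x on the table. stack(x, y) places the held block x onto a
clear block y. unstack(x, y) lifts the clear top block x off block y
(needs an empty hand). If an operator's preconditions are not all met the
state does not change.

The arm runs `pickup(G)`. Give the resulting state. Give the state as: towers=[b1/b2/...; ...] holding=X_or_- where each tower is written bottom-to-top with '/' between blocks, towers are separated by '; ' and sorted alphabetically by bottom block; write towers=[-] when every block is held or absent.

towers=[A/E/B/F; D/C] holding=G

before: towers=[A/E/B/F; D/C; G] holding=-
pre[pickup(G)]: clear(G) yes, ontable(G) yes, handempty yes
all met → apply pickup(G)
after:  towers=[A/E/B/F; D/C] holding=G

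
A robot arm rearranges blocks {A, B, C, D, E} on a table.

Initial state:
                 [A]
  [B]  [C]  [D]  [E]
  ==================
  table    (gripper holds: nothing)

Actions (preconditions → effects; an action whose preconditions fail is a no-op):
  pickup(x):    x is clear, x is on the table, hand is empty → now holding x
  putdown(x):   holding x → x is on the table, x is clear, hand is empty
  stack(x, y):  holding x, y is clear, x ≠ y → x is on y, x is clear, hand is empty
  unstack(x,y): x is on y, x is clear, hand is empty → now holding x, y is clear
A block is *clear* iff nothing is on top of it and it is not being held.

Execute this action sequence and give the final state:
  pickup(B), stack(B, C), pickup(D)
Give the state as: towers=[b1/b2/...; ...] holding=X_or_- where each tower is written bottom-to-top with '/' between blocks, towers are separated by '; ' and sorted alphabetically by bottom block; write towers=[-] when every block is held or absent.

towers=[C/B; E/A] holding=D

step 1 (pickup(B)): towers=[C; D; E/A] holding=B
step 2 (stack(B, C)): towers=[C/B; D; E/A] holding=-
step 3 (pickup(D)): towers=[C/B; E/A] holding=D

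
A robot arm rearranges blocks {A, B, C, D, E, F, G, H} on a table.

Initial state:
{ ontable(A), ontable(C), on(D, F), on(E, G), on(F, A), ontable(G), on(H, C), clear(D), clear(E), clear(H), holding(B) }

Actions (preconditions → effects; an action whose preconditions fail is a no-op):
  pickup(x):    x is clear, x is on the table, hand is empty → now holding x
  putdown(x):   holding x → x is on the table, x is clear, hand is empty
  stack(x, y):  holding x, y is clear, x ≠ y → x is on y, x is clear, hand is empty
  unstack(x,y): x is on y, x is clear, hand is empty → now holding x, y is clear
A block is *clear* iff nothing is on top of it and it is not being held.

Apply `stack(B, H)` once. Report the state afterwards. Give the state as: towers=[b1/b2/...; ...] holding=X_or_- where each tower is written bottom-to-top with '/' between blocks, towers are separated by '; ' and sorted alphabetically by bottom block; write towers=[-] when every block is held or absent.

towers=[A/F/D; C/H/B; G/E] holding=-

before: towers=[A/F/D; C/H; G/E] holding=B
pre[stack(B, H)]: holding(B) ok, clear(H) ok, B≠H ok
all met → apply stack(B, H)
after:  towers=[A/F/D; C/H/B; G/E] holding=-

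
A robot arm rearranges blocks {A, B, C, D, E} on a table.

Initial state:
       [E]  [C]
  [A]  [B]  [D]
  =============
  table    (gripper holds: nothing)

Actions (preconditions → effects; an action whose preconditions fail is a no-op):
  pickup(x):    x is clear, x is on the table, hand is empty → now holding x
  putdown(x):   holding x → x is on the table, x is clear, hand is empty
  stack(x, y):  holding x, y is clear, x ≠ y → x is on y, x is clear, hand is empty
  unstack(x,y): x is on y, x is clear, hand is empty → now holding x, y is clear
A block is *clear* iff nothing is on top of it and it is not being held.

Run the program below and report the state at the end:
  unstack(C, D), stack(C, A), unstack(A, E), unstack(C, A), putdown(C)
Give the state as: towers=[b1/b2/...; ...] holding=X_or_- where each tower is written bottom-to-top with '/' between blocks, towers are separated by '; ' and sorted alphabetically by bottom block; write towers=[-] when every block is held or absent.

towers=[A; B/E; C; D] holding=-

step 1 (unstack(C, D)): towers=[A; B/E; D] holding=C
step 2 (stack(C, A)): towers=[A/C; B/E; D] holding=-
step 3 (unstack(A, E)) [no-op]: towers=[A/C; B/E; D] holding=-
step 4 (unstack(C, A)): towers=[A; B/E; D] holding=C
step 5 (putdown(C)): towers=[A; B/E; C; D] holding=-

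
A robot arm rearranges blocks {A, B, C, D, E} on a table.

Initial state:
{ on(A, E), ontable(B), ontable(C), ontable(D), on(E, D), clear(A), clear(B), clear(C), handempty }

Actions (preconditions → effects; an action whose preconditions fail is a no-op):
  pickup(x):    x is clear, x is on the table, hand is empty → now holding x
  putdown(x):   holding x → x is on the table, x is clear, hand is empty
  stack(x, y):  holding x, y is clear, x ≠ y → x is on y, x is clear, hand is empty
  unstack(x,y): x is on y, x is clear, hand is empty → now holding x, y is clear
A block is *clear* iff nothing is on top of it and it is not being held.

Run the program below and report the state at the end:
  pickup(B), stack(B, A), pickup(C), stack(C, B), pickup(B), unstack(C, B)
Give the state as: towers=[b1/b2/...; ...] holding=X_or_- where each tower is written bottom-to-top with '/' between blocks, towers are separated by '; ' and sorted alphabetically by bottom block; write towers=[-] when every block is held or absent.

towers=[D/E/A/B] holding=C

step 1 (pickup(B)): towers=[C; D/E/A] holding=B
step 2 (stack(B, A)): towers=[C; D/E/A/B] holding=-
step 3 (pickup(C)): towers=[D/E/A/B] holding=C
step 4 (stack(C, B)): towers=[D/E/A/B/C] holding=-
step 5 (pickup(B)) [no-op]: towers=[D/E/A/B/C] holding=-
step 6 (unstack(C, B)): towers=[D/E/A/B] holding=C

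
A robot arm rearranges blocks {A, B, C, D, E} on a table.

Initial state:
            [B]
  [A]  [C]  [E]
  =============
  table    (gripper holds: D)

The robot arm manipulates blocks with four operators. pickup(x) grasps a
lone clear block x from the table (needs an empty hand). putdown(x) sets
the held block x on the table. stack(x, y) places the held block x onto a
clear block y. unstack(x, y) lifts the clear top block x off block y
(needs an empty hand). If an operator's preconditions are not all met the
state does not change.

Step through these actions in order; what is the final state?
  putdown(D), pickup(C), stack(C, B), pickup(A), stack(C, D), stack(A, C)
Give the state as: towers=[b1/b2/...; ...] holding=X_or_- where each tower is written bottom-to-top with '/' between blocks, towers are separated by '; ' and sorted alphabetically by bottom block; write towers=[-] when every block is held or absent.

step 1 (putdown(D)): towers=[A; C; D; E/B] holding=-
step 2 (pickup(C)): towers=[A; D; E/B] holding=C
step 3 (stack(C, B)): towers=[A; D; E/B/C] holding=-
step 4 (pickup(A)): towers=[D; E/B/C] holding=A
step 5 (stack(C, D)) [no-op]: towers=[D; E/B/C] holding=A
step 6 (stack(A, C)): towers=[D; E/B/C/A] holding=-

towers=[D; E/B/C/A] holding=-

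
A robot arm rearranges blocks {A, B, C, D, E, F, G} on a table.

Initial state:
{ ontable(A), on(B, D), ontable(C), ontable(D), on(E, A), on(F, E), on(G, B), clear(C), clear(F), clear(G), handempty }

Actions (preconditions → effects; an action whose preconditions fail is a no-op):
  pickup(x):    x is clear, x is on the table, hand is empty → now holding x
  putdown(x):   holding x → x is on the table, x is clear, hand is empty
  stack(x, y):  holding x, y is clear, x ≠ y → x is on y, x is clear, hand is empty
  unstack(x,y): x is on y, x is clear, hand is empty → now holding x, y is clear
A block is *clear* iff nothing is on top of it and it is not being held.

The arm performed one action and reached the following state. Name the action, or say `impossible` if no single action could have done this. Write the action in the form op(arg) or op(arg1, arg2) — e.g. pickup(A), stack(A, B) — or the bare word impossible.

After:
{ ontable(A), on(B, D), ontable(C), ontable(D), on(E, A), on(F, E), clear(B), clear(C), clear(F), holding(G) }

unstack(G, B)

target: towers=[A/E/F; C; D/B] holding=G
     unstack(F, E) → towers=[A/E; C; D/B/G] holding=F
     unstack(G, B) → towers=[A/E/F; C; D/B] holding=G  ← match
         pickup(C) → towers=[A/E/F; D/B/G] holding=C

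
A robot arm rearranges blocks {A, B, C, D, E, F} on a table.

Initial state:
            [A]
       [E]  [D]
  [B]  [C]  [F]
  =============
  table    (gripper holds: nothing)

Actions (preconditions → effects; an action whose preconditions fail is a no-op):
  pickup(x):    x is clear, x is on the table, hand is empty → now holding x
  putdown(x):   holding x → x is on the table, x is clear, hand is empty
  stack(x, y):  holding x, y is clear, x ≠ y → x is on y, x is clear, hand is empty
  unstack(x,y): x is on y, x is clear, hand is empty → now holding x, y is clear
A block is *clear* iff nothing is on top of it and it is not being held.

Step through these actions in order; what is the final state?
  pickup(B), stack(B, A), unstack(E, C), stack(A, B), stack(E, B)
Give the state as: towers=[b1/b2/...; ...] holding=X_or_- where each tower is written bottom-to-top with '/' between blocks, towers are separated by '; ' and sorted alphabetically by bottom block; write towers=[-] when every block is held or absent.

step 1 (pickup(B)): towers=[C/E; F/D/A] holding=B
step 2 (stack(B, A)): towers=[C/E; F/D/A/B] holding=-
step 3 (unstack(E, C)): towers=[C; F/D/A/B] holding=E
step 4 (stack(A, B)) [no-op]: towers=[C; F/D/A/B] holding=E
step 5 (stack(E, B)): towers=[C; F/D/A/B/E] holding=-

towers=[C; F/D/A/B/E] holding=-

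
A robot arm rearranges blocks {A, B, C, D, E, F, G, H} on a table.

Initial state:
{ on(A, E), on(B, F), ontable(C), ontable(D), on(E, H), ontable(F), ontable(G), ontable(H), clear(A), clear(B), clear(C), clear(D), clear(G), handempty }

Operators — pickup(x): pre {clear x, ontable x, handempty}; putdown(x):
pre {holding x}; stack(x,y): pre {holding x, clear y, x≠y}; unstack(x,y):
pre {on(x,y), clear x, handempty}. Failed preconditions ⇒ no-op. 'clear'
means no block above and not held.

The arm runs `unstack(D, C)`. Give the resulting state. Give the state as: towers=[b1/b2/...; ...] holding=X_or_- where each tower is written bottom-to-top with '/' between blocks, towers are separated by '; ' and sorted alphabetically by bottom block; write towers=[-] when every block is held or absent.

towers=[C; D; F/B; G; H/E/A] holding=-

before: towers=[C; D; F/B; G; H/E/A] holding=-
pre[unstack(D, C)]: on(D,C) ✗, clear(D) ✓, handempty ✓
on(D,C) unmet → unstack(D, C) is a no-op
after:  towers=[C; D; F/B; G; H/E/A] holding=-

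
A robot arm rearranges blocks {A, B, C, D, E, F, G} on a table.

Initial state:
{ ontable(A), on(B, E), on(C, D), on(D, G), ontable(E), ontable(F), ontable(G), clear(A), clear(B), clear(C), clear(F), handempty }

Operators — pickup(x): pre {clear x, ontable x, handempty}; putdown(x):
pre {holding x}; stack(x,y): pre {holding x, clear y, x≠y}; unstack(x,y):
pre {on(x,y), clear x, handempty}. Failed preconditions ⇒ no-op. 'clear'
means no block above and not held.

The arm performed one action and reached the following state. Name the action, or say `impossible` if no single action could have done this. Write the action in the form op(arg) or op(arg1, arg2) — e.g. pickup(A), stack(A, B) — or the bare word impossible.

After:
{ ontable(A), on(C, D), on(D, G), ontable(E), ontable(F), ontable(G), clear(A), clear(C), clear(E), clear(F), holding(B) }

unstack(B, E)

target: towers=[A; E; F; G/D/C] holding=B
     unstack(B, E) → towers=[A; E; F; G/D/C] holding=B  ← match
         pickup(F) → towers=[A; E/B; G/D/C] holding=F
         pickup(A) → towers=[E/B; F; G/D/C] holding=A
     unstack(C, D) → towers=[A; E/B; F; G/D] holding=C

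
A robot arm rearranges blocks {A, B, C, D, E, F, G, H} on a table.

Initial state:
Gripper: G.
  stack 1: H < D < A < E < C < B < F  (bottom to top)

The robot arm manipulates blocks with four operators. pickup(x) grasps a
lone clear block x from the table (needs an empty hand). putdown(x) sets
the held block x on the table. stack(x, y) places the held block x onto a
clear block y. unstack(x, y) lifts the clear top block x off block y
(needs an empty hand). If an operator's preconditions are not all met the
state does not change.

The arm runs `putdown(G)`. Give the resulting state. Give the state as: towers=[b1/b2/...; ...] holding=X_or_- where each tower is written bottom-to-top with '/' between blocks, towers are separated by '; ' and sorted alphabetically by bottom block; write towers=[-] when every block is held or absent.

before: towers=[H/D/A/E/C/B/F] holding=G
pre[putdown(G)]: holding(G) yes
all met → apply putdown(G)
after:  towers=[G; H/D/A/E/C/B/F] holding=-

towers=[G; H/D/A/E/C/B/F] holding=-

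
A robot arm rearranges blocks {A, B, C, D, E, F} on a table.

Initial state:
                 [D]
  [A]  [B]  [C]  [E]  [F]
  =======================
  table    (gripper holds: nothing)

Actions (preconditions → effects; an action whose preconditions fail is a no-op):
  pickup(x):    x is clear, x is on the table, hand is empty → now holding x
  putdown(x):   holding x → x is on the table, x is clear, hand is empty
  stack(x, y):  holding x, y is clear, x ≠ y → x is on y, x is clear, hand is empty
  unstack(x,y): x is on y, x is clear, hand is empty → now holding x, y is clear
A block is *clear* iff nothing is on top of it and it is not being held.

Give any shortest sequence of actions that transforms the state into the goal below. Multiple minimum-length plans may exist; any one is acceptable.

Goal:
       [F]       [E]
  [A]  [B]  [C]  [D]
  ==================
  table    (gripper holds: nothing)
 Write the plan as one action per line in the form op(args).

pickup(F)
stack(F, B)
unstack(D, E)
putdown(D)
pickup(E)
stack(E, D)

step 1 (pickup(F)): towers=[A; B; C; E/D] holding=F
step 2 (stack(F, B)): towers=[A; B/F; C; E/D] holding=-
step 3 (unstack(D, E)): towers=[A; B/F; C; E] holding=D
step 4 (putdown(D)): towers=[A; B/F; C; D; E] holding=-
step 5 (pickup(E)): towers=[A; B/F; C; D] holding=E
step 6 (stack(E, D)): towers=[A; B/F; C; D/E] holding=-
goal check: towers=[A; B/F; C; D/E] holding=- — reached (length 6, optimal by BFS)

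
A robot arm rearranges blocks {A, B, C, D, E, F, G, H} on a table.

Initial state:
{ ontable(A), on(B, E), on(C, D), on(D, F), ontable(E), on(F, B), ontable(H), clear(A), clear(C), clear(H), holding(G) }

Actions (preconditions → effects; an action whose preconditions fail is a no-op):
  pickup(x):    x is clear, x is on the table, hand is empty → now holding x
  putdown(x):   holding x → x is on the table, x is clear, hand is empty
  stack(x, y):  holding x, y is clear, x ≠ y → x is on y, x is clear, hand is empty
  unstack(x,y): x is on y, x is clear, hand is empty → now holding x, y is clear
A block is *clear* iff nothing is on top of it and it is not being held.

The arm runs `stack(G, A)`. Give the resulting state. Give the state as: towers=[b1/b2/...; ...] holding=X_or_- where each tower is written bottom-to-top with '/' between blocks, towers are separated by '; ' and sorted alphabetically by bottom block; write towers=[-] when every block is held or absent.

towers=[A/G; E/B/F/D/C; H] holding=-

before: towers=[A; E/B/F/D/C; H] holding=G
pre[stack(G, A)]: holding(G) ✓, clear(A) ✓, G≠A ✓
all met → apply stack(G, A)
after:  towers=[A/G; E/B/F/D/C; H] holding=-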